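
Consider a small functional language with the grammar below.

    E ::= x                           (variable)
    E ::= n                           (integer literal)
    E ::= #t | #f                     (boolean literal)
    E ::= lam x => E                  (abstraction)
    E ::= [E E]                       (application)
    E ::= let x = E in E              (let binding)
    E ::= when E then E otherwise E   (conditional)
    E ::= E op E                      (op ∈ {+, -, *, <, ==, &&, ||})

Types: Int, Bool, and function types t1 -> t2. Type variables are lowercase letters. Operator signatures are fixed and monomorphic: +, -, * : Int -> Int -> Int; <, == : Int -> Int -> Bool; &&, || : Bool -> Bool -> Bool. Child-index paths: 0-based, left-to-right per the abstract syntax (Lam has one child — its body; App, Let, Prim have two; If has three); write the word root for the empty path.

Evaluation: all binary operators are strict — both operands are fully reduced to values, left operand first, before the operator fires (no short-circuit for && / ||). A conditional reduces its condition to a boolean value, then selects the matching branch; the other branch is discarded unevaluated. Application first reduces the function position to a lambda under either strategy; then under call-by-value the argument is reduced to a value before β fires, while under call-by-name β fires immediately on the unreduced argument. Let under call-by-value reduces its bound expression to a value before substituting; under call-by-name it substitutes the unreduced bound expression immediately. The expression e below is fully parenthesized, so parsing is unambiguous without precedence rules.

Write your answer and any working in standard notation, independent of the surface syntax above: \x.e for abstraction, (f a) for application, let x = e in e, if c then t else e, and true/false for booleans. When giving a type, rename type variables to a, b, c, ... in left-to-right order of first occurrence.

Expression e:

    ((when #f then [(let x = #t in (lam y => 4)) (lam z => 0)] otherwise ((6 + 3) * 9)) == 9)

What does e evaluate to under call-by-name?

Working:
step 0: ((if false then ((let x = true in (\y.4)) (\z.0)) else ((6 + 3) * 9)) == 9)
step 1: [if@0] (((6 + 3) * 9) == 9)
step 2: [delta@0.0] ((9 * 9) == 9)
step 3: [delta@0] (81 == 9)
step 4: [delta@root] false

Answer: false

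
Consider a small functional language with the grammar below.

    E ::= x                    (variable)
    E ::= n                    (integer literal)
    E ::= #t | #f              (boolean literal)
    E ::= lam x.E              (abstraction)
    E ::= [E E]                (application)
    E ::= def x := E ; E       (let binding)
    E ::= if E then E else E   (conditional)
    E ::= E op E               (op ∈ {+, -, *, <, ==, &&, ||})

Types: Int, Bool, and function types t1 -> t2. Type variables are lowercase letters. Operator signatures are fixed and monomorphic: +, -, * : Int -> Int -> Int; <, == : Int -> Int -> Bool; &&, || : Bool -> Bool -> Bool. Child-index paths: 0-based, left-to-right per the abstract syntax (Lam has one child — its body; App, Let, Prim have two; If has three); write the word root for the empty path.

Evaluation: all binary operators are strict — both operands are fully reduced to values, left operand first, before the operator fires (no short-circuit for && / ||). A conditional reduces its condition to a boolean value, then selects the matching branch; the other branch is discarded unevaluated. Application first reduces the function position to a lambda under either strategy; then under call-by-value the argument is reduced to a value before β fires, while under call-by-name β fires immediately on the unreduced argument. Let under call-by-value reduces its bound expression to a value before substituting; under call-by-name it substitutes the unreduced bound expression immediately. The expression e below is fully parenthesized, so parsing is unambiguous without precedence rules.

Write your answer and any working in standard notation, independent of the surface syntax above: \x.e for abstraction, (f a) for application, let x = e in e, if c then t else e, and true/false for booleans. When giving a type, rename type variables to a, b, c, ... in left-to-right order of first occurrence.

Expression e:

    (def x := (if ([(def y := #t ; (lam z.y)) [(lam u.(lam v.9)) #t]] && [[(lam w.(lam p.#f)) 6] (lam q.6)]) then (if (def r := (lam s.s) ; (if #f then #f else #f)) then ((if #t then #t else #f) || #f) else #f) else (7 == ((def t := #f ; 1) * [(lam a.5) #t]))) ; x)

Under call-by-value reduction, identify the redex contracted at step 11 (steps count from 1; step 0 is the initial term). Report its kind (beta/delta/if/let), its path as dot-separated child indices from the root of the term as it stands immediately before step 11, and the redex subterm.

Trace:
step 0: (let x = (if (((let y = true in (\z.y)) ((\u.(\v.9)) true)) && (((\w.(\p.false)) 6) (\q.6))) then (if (let r = (\s.s) in (if false then false else false)) then ((if true then true else false) || false) else false) else (7 == ((let t = false in 1) * ((\a.5) true)))) in x)
step 1: [let@0.0.0.0] (let x = (if (((\z.true) ((\u.(\v.9)) true)) && (((\w.(\p.false)) 6) (\q.6))) then (if (let r = (\s.s) in (if false then false else false)) then ((if true then true else false) || false) else false) else (7 == ((let t = false in 1) * ((\a.5) true)))) in x)
step 2: [beta@0.0.0.1] (let x = (if (((\z.true) (\v.9)) && (((\w.(\p.false)) 6) (\q.6))) then (if (let r = (\s.s) in (if false then false else false)) then ((if true then true else false) || false) else false) else (7 == ((let t = false in 1) * ((\a.5) true)))) in x)
step 3: [beta@0.0.0] (let x = (if (true && (((\w.(\p.false)) 6) (\q.6))) then (if (let r = (\s.s) in (if false then false else false)) then ((if true then true else false) || false) else false) else (7 == ((let t = false in 1) * ((\a.5) true)))) in x)
step 4: [beta@0.0.1.0] (let x = (if (true && ((\p.false) (\q.6))) then (if (let r = (\s.s) in (if false then false else false)) then ((if true then true else false) || false) else false) else (7 == ((let t = false in 1) * ((\a.5) true)))) in x)
step 5: [beta@0.0.1] (let x = (if (true && false) then (if (let r = (\s.s) in (if false then false else false)) then ((if true then true else false) || false) else false) else (7 == ((let t = false in 1) * ((\a.5) true)))) in x)
step 6: [delta@0.0] (let x = (if false then (if (let r = (\s.s) in (if false then false else false)) then ((if true then true else false) || false) else false) else (7 == ((let t = false in 1) * ((\a.5) true)))) in x)
step 7: [if@0] (let x = (7 == ((let t = false in 1) * ((\a.5) true))) in x)
step 8: [let@0.1.0] (let x = (7 == (1 * ((\a.5) true))) in x)
step 9: [beta@0.1.1] (let x = (7 == (1 * 5)) in x)
step 10: [delta@0.1] (let x = (7 == 5) in x)
step 11: [delta@0] (let x = false in x)

Answer: delta at 0 : (7 == 5)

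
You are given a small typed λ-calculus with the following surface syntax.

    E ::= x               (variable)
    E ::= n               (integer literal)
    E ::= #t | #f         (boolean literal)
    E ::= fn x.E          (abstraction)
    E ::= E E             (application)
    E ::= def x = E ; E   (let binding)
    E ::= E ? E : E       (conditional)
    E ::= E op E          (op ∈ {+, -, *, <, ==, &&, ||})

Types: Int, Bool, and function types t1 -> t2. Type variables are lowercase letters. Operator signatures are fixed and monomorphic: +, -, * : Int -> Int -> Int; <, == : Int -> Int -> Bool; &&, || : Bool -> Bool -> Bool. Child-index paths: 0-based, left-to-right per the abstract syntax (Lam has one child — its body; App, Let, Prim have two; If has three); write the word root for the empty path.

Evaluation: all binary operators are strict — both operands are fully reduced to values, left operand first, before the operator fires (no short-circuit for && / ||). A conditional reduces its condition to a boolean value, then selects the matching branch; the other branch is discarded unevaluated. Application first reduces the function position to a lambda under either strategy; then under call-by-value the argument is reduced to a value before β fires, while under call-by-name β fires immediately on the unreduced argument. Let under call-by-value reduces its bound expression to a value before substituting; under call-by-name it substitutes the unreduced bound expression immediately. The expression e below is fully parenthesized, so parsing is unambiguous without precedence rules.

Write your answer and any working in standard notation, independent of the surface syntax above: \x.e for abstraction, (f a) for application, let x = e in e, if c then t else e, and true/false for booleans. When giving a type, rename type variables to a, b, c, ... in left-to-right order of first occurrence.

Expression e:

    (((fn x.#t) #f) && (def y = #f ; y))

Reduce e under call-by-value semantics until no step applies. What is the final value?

Working:
step 0: (((\x.true) false) && (let y = false in y))
step 1: [beta@0] (true && (let y = false in y))
step 2: [let@1] (true && false)
step 3: [delta@root] false

Answer: false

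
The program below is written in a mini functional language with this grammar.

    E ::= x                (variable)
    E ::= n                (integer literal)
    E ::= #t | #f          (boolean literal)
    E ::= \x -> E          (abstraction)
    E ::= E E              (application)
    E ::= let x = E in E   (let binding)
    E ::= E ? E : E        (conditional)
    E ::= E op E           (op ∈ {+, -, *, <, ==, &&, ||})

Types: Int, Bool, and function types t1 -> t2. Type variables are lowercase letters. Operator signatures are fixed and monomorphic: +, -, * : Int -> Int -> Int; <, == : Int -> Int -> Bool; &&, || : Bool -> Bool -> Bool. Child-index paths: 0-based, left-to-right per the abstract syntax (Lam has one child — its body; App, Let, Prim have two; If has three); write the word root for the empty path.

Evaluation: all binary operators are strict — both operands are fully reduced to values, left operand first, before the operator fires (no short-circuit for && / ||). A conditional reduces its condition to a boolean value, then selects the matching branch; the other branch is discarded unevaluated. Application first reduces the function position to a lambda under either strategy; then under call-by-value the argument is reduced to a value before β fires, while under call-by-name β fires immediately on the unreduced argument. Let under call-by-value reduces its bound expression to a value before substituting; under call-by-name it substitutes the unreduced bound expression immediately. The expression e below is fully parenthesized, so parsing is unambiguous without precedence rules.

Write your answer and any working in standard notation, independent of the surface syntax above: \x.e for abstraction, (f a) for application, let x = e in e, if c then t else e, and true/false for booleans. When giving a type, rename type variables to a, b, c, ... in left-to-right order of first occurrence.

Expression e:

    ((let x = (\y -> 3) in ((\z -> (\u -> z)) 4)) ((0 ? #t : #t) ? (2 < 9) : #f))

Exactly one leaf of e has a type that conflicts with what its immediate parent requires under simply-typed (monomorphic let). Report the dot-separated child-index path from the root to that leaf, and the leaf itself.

Trace:
\y._ : a -> Int
let x : a -> Int
z : b
\u._ : c -> b
\z._ : b -> c -> b
  unify b -> c -> b ~ Int -> d
  unify b ~ Int
  unify c -> Int ~ d
_ _ : c -> Int
  unify Int ~ Bool
  FAIL: mismatch Int ~ Bool

Answer: 1.0.0 : 0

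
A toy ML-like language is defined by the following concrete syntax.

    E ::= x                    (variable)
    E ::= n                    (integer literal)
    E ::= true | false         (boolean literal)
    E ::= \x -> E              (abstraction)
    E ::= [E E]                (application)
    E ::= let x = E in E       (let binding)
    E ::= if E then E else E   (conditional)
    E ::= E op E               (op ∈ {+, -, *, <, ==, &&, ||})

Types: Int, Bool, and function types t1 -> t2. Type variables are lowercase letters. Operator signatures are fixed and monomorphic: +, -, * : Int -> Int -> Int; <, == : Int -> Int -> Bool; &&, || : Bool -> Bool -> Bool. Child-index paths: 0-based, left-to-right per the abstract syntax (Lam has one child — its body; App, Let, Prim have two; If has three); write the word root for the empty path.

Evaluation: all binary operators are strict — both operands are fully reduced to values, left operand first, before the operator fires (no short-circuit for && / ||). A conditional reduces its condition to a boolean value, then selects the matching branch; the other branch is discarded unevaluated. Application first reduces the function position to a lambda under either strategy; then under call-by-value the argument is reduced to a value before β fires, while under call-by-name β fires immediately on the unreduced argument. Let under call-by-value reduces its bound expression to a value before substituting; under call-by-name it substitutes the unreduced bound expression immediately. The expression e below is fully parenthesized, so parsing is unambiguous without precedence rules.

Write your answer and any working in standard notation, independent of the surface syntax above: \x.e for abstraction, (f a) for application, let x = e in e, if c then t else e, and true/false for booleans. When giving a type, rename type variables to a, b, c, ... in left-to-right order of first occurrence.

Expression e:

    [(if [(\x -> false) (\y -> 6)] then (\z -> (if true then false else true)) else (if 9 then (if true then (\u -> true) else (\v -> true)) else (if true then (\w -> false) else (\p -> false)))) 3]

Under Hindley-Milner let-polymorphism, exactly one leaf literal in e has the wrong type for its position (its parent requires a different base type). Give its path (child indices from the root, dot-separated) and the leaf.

Answer: 0.2.0 : 9

Working:
\x._ : a -> Bool
\y._ : b -> Int
  unify a -> Bool ~ (b -> Int) -> c
  unify a ~ b -> Int
  unify Bool ~ c
_ _ : Bool
  unify Bool ~ Bool
  unify Bool ~ Bool
  unify Bool ~ Bool
\z._ : d -> Bool
  unify Int ~ Bool
  FAIL: mismatch Int ~ Bool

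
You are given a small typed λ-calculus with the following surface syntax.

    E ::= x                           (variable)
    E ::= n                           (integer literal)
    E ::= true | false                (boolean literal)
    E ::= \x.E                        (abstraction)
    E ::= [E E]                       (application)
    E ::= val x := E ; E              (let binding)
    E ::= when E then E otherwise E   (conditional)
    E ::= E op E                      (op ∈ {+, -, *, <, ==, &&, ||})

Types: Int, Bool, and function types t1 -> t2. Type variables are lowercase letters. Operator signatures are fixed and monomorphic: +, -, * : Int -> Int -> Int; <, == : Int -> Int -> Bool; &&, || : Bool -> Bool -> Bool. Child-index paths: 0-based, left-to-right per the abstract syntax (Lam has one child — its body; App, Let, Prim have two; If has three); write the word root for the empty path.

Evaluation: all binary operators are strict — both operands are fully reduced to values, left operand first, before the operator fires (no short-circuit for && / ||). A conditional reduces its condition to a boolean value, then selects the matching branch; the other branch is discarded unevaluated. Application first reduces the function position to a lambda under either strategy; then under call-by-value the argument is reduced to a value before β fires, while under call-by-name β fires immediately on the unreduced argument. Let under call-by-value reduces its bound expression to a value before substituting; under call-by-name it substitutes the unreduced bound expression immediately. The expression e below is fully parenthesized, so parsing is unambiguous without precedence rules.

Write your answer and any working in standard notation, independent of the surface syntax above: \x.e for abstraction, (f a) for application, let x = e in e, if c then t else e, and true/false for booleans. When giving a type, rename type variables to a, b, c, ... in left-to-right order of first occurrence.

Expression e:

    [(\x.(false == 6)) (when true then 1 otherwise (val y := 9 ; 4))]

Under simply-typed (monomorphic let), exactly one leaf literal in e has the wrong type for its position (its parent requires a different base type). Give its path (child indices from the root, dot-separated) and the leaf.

Answer: 0.0.0 : false

Derivation:
  unify Bool ~ Int
  FAIL: mismatch Bool ~ Int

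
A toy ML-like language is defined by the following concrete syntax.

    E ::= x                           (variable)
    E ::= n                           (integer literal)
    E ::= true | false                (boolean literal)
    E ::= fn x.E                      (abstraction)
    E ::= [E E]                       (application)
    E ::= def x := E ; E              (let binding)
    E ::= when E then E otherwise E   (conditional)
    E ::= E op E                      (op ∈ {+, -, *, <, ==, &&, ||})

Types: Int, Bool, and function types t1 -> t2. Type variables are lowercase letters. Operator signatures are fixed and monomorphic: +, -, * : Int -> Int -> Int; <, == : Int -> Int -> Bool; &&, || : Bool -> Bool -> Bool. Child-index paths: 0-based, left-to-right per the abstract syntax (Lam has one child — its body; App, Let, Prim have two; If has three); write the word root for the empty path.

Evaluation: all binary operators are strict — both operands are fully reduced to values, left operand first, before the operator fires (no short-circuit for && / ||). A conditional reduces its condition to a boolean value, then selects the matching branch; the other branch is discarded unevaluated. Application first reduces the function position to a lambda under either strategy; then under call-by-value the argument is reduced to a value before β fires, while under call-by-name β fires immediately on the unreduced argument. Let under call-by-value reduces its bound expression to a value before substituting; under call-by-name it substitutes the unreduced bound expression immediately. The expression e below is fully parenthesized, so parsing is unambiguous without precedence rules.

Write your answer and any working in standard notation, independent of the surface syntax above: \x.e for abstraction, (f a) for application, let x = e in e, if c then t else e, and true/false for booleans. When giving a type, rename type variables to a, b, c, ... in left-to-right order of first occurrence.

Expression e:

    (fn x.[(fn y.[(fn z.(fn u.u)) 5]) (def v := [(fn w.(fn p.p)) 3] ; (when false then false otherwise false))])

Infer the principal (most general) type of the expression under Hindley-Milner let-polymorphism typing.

Derivation:
u : d
\u._ : d -> d
\z._ : c -> d -> d
  unify c -> d -> d ~ Int -> e
  unify c ~ Int
  unify d -> d ~ e
_ _ : d -> d
\y._ : b -> d -> d
p : g
\p._ : g -> g
\w._ : f -> g -> g
  unify f -> g -> g ~ Int -> h
  unify f ~ Int
  unify g -> g ~ h
_ _ : g -> g
let v : forall. g -> g
  unify Bool ~ Bool
  unify Bool ~ Bool
  unify b -> d -> d ~ Bool -> i
  unify b ~ Bool
  unify d -> d ~ i
_ _ : d -> d
\x._ : a -> d -> d

Answer: a -> b -> b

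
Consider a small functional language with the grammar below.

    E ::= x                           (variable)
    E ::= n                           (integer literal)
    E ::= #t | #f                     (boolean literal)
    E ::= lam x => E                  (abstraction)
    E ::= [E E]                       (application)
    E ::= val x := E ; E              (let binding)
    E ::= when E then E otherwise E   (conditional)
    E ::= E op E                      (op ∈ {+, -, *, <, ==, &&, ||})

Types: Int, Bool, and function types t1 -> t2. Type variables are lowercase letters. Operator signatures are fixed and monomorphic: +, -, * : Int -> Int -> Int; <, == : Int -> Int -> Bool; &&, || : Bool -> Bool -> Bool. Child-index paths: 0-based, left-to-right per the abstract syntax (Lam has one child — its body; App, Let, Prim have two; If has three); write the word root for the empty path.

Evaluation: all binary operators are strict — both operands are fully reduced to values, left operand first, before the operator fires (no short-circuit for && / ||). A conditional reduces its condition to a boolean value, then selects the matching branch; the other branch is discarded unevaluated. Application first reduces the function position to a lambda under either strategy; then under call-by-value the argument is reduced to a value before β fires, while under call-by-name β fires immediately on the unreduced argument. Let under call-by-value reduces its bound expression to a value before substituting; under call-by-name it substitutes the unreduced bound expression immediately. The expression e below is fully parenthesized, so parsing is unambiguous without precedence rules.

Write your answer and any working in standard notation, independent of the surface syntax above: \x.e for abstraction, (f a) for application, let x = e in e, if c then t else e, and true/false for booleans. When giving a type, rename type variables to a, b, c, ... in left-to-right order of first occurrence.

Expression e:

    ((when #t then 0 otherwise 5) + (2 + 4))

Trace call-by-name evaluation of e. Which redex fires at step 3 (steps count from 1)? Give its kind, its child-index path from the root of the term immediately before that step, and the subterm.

Working:
step 0: ((if true then 0 else 5) + (2 + 4))
step 1: [if@0] (0 + (2 + 4))
step 2: [delta@1] (0 + 6)
step 3: [delta@root] 6

Answer: delta at root : (0 + 6)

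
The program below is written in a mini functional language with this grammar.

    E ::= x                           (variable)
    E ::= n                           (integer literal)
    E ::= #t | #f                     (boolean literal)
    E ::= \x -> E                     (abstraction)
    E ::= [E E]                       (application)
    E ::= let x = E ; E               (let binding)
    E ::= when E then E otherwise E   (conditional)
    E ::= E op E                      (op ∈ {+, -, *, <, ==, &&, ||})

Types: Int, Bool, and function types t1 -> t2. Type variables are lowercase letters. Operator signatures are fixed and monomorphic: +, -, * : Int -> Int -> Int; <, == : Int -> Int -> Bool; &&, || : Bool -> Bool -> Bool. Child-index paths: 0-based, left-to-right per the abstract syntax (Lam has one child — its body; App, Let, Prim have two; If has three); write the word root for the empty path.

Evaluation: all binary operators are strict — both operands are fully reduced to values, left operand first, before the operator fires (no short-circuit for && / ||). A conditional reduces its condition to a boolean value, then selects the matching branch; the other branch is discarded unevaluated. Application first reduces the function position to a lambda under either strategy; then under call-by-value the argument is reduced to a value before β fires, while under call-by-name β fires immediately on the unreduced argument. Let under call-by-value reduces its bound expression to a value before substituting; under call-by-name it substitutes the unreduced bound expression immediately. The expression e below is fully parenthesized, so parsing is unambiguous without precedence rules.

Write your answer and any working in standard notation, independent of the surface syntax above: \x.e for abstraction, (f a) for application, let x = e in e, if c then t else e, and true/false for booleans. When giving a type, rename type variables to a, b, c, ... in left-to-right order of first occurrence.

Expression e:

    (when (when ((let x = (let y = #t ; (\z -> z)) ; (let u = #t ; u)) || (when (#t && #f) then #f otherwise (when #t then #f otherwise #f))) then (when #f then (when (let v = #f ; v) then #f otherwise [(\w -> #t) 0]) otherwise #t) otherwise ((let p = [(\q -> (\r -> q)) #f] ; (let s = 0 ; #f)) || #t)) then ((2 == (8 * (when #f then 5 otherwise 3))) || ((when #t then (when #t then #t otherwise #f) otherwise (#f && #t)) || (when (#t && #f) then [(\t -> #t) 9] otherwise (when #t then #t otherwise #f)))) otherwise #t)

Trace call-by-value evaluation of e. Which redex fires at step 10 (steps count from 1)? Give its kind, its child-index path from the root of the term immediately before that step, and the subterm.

Working:
step 0: (if (if ((let x = (let y = true in (\z.z)) in (let u = true in u)) || (if (true && false) then false else (if true then false else false))) then (if false then (if (let v = false in v) then false else ((\w.true) 0)) else true) else ((let p = ((\q.(\r.q)) false) in (let s = 0 in false)) || true)) then ((2 == (8 * (if false then 5 else 3))) || ((if true then (if true then true else false) else (false && true)) || (if (true && false) then ((\t.true) 9) else (if true then true else false)))) else true)
step 1: [let@0.0.0.0] (if (if ((let x = (\z.z) in (let u = true in u)) || (if (true && false) then false else (if true then false else false))) then (if false then (if (let v = false in v) then false else ((\w.true) 0)) else true) else ((let p = ((\q.(\r.q)) false) in (let s = 0 in false)) || true)) then ((2 == (8 * (if false then 5 else 3))) || ((if true then (if true then true else false) else (false && true)) || (if (true && false) then ((\t.true) 9) else (if true then true else false)))) else true)
step 2: [let@0.0.0] (if (if ((let u = true in u) || (if (true && false) then false else (if true then false else false))) then (if false then (if (let v = false in v) then false else ((\w.true) 0)) else true) else ((let p = ((\q.(\r.q)) false) in (let s = 0 in false)) || true)) then ((2 == (8 * (if false then 5 else 3))) || ((if true then (if true then true else false) else (false && true)) || (if (true && false) then ((\t.true) 9) else (if true then true else false)))) else true)
step 3: [let@0.0.0] (if (if (true || (if (true && false) then false else (if true then false else false))) then (if false then (if (let v = false in v) then false else ((\w.true) 0)) else true) else ((let p = ((\q.(\r.q)) false) in (let s = 0 in false)) || true)) then ((2 == (8 * (if false then 5 else 3))) || ((if true then (if true then true else false) else (false && true)) || (if (true && false) then ((\t.true) 9) else (if true then true else false)))) else true)
step 4: [delta@0.0.1.0] (if (if (true || (if false then false else (if true then false else false))) then (if false then (if (let v = false in v) then false else ((\w.true) 0)) else true) else ((let p = ((\q.(\r.q)) false) in (let s = 0 in false)) || true)) then ((2 == (8 * (if false then 5 else 3))) || ((if true then (if true then true else false) else (false && true)) || (if (true && false) then ((\t.true) 9) else (if true then true else false)))) else true)
step 5: [if@0.0.1] (if (if (true || (if true then false else false)) then (if false then (if (let v = false in v) then false else ((\w.true) 0)) else true) else ((let p = ((\q.(\r.q)) false) in (let s = 0 in false)) || true)) then ((2 == (8 * (if false then 5 else 3))) || ((if true then (if true then true else false) else (false && true)) || (if (true && false) then ((\t.true) 9) else (if true then true else false)))) else true)
step 6: [if@0.0.1] (if (if (true || false) then (if false then (if (let v = false in v) then false else ((\w.true) 0)) else true) else ((let p = ((\q.(\r.q)) false) in (let s = 0 in false)) || true)) then ((2 == (8 * (if false then 5 else 3))) || ((if true then (if true then true else false) else (false && true)) || (if (true && false) then ((\t.true) 9) else (if true then true else false)))) else true)
step 7: [delta@0.0] (if (if true then (if false then (if (let v = false in v) then false else ((\w.true) 0)) else true) else ((let p = ((\q.(\r.q)) false) in (let s = 0 in false)) || true)) then ((2 == (8 * (if false then 5 else 3))) || ((if true then (if true then true else false) else (false && true)) || (if (true && false) then ((\t.true) 9) else (if true then true else false)))) else true)
step 8: [if@0] (if (if false then (if (let v = false in v) then false else ((\w.true) 0)) else true) then ((2 == (8 * (if false then 5 else 3))) || ((if true then (if true then true else false) else (false && true)) || (if (true && false) then ((\t.true) 9) else (if true then true else false)))) else true)
step 9: [if@0] (if true then ((2 == (8 * (if false then 5 else 3))) || ((if true then (if true then true else false) else (false && true)) || (if (true && false) then ((\t.true) 9) else (if true then true else false)))) else true)
step 10: [if@root] ((2 == (8 * (if false then 5 else 3))) || ((if true then (if true then true else false) else (false && true)) || (if (true && false) then ((\t.true) 9) else (if true then true else false))))

Answer: if at root : (if true then ((2 == (8 * (if false then 5 else 3))) || ((if true then (if true then true else false) else (false && true)) || (if (true && false) then ((\t.true) 9) else (if true then true else false)))) else true)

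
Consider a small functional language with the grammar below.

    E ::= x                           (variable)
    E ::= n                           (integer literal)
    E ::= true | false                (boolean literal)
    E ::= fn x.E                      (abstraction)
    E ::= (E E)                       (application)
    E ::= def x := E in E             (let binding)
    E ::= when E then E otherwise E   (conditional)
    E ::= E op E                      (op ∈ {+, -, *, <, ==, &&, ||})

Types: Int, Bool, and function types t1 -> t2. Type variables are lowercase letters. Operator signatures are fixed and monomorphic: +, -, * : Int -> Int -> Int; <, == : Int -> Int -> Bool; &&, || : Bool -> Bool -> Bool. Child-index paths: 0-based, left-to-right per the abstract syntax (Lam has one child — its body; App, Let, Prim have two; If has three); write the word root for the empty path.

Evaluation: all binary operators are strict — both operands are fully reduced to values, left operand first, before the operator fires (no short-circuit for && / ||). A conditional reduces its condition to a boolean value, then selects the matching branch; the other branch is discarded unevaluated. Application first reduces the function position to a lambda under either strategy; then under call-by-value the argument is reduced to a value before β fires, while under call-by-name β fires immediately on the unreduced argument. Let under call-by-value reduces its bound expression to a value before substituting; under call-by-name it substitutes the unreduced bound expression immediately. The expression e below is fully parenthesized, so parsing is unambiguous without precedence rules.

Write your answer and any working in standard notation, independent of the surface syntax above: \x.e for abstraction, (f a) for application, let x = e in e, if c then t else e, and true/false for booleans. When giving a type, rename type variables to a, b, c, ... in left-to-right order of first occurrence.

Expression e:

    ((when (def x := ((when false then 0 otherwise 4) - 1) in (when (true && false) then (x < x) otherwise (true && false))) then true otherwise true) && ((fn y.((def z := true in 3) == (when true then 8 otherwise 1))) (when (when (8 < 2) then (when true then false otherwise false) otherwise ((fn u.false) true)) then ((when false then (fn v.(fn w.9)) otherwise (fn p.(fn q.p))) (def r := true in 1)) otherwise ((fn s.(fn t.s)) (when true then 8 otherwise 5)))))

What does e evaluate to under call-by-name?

Answer: false

Trace:
step 0: ((if (let x = ((if false then 0 else 4) - 1) in (if (true && false) then (x < x) else (true && false))) then true else true) && ((\y.((let z = true in 3) == (if true then 8 else 1))) (if (if (8 < 2) then (if true then false else false) else ((\u.false) true)) then ((if false then (\v.(\w.9)) else (\p.(\q.p))) (let r = true in 1)) else ((\s.(\t.s)) (if true then 8 else 5)))))
step 1: [let@0.0] ((if (if (true && false) then (((if false then 0 else 4) - 1) < ((if false then 0 else 4) - 1)) else (true && false)) then true else true) && ((\y.((let z = true in 3) == (if true then 8 else 1))) (if (if (8 < 2) then (if true then false else false) else ((\u.false) true)) then ((if false then (\v.(\w.9)) else (\p.(\q.p))) (let r = true in 1)) else ((\s.(\t.s)) (if true then 8 else 5)))))
step 2: [delta@0.0.0] ((if (if false then (((if false then 0 else 4) - 1) < ((if false then 0 else 4) - 1)) else (true && false)) then true else true) && ((\y.((let z = true in 3) == (if true then 8 else 1))) (if (if (8 < 2) then (if true then false else false) else ((\u.false) true)) then ((if false then (\v.(\w.9)) else (\p.(\q.p))) (let r = true in 1)) else ((\s.(\t.s)) (if true then 8 else 5)))))
step 3: [if@0.0] ((if (true && false) then true else true) && ((\y.((let z = true in 3) == (if true then 8 else 1))) (if (if (8 < 2) then (if true then false else false) else ((\u.false) true)) then ((if false then (\v.(\w.9)) else (\p.(\q.p))) (let r = true in 1)) else ((\s.(\t.s)) (if true then 8 else 5)))))
step 4: [delta@0.0] ((if false then true else true) && ((\y.((let z = true in 3) == (if true then 8 else 1))) (if (if (8 < 2) then (if true then false else false) else ((\u.false) true)) then ((if false then (\v.(\w.9)) else (\p.(\q.p))) (let r = true in 1)) else ((\s.(\t.s)) (if true then 8 else 5)))))
step 5: [if@0] (true && ((\y.((let z = true in 3) == (if true then 8 else 1))) (if (if (8 < 2) then (if true then false else false) else ((\u.false) true)) then ((if false then (\v.(\w.9)) else (\p.(\q.p))) (let r = true in 1)) else ((\s.(\t.s)) (if true then 8 else 5)))))
step 6: [beta@1] (true && ((let z = true in 3) == (if true then 8 else 1)))
step 7: [let@1.0] (true && (3 == (if true then 8 else 1)))
step 8: [if@1.1] (true && (3 == 8))
step 9: [delta@1] (true && false)
step 10: [delta@root] false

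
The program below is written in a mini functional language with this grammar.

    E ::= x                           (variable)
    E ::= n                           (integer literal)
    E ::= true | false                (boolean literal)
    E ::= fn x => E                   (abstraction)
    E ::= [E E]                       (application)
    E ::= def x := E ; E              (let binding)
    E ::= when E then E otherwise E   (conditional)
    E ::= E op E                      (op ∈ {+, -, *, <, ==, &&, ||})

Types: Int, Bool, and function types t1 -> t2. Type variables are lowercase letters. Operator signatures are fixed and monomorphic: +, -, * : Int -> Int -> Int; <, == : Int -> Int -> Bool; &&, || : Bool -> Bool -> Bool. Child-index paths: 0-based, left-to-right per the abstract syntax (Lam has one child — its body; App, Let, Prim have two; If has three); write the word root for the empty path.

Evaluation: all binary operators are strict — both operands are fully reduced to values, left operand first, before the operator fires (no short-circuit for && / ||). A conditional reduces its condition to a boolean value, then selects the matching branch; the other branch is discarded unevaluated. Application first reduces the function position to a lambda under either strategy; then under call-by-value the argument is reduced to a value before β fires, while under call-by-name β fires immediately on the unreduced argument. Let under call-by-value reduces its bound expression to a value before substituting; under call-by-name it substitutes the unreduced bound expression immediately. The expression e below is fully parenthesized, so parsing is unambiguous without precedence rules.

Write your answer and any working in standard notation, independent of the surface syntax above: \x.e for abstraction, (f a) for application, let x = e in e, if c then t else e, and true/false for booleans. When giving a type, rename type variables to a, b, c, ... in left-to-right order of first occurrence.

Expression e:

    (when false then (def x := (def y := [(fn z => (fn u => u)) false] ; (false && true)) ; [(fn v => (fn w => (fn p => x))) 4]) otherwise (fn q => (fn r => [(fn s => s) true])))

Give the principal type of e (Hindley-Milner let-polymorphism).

Trace:
  unify Bool ~ Bool
u : b
\u._ : b -> b
\z._ : a -> b -> b
  unify a -> b -> b ~ Bool -> c
  unify a ~ Bool
  unify b -> b ~ c
_ _ : b -> b
let y : forall. b -> b
  unify Bool ~ Bool
  unify Bool ~ Bool
let x : Bool
x : Bool
\p._ : f -> Bool
\w._ : e -> f -> Bool
\v._ : d -> e -> f -> Bool
  unify d -> e -> f -> Bool ~ Int -> g
  unify d ~ Int
  unify e -> f -> Bool ~ g
_ _ : e -> f -> Bool
s : j
\s._ : j -> j
  unify j -> j ~ Bool -> k
  unify j ~ Bool
  unify Bool ~ k
_ _ : Bool
\r._ : i -> Bool
\q._ : h -> i -> Bool
  unify e -> f -> Bool ~ h -> i -> Bool
  unify e ~ h
  unify f -> Bool ~ i -> Bool
  unify f ~ i
  unify Bool ~ Bool

Answer: a -> b -> Bool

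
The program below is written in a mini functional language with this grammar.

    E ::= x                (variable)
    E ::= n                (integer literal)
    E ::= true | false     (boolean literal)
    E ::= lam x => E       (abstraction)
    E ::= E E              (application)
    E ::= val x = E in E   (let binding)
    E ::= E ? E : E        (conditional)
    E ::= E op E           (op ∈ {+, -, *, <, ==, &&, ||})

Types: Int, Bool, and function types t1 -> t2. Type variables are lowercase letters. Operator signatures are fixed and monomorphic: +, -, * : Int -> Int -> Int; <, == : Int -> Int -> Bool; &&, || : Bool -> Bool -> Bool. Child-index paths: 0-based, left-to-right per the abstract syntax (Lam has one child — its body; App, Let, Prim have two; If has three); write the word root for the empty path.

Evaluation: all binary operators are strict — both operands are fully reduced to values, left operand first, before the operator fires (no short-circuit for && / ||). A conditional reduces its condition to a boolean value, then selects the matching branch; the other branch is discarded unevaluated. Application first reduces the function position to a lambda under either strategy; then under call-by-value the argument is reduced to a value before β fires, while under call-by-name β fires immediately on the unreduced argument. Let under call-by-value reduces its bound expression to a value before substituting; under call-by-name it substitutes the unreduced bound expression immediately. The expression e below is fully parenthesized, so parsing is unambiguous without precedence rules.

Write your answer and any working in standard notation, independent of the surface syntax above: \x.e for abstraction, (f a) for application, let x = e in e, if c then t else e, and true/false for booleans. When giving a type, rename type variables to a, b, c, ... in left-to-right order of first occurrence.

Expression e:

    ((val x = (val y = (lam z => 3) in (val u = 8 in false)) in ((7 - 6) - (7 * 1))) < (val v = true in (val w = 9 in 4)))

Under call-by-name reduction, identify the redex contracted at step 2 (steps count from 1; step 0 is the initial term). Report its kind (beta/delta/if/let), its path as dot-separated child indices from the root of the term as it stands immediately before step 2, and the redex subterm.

Answer: delta at 0.0 : (7 - 6)

Trace:
step 0: ((let x = (let y = (\z.3) in (let u = 8 in false)) in ((7 - 6) - (7 * 1))) < (let v = true in (let w = 9 in 4)))
step 1: [let@0] (((7 - 6) - (7 * 1)) < (let v = true in (let w = 9 in 4)))
step 2: [delta@0.0] ((1 - (7 * 1)) < (let v = true in (let w = 9 in 4)))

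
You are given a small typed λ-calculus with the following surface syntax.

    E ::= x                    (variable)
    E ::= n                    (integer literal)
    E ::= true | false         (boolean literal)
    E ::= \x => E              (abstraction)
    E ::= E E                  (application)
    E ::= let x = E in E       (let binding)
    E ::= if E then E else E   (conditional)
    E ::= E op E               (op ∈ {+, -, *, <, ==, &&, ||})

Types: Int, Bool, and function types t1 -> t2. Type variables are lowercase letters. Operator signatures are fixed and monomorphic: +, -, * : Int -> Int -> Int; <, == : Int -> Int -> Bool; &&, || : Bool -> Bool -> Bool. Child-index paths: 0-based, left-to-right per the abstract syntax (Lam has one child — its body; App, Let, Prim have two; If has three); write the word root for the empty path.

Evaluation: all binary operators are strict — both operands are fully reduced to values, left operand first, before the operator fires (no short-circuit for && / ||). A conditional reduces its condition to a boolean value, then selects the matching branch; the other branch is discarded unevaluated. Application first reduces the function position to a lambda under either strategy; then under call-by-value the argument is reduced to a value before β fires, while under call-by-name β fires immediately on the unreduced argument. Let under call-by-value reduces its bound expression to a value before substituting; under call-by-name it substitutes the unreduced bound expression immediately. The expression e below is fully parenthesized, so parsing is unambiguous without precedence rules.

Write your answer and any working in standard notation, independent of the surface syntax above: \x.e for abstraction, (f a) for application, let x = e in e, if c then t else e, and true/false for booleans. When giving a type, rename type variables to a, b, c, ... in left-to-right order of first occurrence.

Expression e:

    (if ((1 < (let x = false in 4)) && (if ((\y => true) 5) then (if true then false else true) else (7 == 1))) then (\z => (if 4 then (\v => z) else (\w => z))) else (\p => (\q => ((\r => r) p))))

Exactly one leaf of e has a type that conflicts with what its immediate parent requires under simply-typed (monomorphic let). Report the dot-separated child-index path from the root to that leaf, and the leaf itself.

Answer: 1.0.0 : 4

Trace:
  unify Int ~ Int
let x : Bool
  unify Int ~ Int
  unify Bool ~ Bool
\y._ : a -> Bool
  unify a -> Bool ~ Int -> b
  unify a ~ Int
  unify Bool ~ b
_ _ : Bool
  unify Bool ~ Bool
  unify Bool ~ Bool
  unify Bool ~ Bool
  unify Int ~ Int
  unify Int ~ Int
  unify Bool ~ Bool
  unify Bool ~ Bool
  unify Bool ~ Bool
  unify Int ~ Bool
  FAIL: mismatch Int ~ Bool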